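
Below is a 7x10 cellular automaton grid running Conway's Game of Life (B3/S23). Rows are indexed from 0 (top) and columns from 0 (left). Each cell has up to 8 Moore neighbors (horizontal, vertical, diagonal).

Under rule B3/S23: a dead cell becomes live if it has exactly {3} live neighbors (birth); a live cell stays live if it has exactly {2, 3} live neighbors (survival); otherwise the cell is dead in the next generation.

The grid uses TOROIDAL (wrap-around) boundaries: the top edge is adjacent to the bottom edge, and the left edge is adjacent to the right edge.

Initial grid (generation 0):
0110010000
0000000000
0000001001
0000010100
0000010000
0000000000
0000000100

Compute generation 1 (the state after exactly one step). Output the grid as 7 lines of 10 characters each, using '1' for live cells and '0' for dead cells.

Answer: 0000000000
0000000000
0000001000
0000010000
0000001000
0000000000
0000000000

Derivation:
Simulating step by step:
Generation 0 (given above): 9 live cells
Generation 1: 3 live cells
(generation 1 grid is the final answer)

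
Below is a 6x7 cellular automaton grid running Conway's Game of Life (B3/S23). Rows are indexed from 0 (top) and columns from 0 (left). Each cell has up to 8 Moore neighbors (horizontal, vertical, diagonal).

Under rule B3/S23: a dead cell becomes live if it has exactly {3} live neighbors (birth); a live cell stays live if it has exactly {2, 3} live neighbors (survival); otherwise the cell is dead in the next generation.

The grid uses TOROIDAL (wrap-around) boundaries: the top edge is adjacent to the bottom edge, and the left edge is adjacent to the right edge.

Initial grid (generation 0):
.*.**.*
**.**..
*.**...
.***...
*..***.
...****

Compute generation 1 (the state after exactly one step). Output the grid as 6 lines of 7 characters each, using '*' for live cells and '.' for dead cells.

Answer: .*....*
.....**
*......
*.....*
**.....
.......

Derivation:
Simulating step by step:
Generation 0 (given above): 22 live cells
Generation 1: 9 live cells
(generation 1 grid is the final answer)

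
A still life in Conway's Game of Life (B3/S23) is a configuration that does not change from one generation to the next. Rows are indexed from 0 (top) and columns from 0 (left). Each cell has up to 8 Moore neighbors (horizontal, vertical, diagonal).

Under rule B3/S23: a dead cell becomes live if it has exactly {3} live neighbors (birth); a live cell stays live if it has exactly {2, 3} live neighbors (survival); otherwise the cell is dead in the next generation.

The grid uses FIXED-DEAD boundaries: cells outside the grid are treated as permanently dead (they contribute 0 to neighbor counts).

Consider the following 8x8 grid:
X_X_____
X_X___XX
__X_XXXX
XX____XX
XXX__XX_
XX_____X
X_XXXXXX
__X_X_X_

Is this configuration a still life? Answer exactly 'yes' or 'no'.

Answer: no

Derivation:
Compute generation 1 and compare to generation 0 (given above):
Generation 1:
________
__X____X
X_XX____
X__XX___
__X__X__
_______X
X_X_X__X
_XX_X_XX
Cell (0,0) differs: gen0=1 vs gen1=0 -> NOT a still life.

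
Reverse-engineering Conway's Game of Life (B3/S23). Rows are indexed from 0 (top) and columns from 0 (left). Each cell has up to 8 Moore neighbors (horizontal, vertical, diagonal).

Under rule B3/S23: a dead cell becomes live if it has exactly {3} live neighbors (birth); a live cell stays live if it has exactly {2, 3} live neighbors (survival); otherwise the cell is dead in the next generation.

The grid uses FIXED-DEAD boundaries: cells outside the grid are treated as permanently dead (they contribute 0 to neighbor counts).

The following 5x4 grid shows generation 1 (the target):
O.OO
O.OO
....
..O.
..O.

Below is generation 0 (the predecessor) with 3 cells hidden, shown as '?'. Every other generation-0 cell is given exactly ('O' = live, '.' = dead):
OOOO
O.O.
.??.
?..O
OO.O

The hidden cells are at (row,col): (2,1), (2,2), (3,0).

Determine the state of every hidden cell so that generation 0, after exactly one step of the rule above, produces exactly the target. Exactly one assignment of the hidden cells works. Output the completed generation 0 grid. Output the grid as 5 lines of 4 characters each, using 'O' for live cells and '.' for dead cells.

Answer: OOOO
O.O.
....
...O
OO.O

Derivation:
Hidden generation-0 cells (in order): (2,1), (2,2), (3,0).
A hidden cell only influences target cells in its own 3x3 neighborhood. Try each of the 2^3 = 8 assignments, step the completed generation 0 forward once under B3/S23, and compare with the target:
  (2,1)=. (2,2)=. (3,0)=. -> step reproduces the target at every cell -> ACCEPT
  (2,1)=. (2,2)=. (3,0)=O -> step gives (2,1)='O' but target has '.' -> reject
  (2,1)=. (2,2)=O (3,0)=. -> step gives (1,2)='.' but target has 'O' -> reject
  (2,1)=. (2,2)=O (3,0)=O -> step gives (1,2)='.' but target has 'O' -> reject
  (2,1)=O (2,2)=. (3,0)=. -> step gives (1,2)='.' but target has 'O' -> reject
  (2,1)=O (2,2)=. (3,0)=O -> step gives (1,2)='.' but target has 'O' -> reject
  (2,1)=O (2,2)=O (3,0)=. -> step gives (1,2)='.' but target has 'O' -> reject
  (2,1)=O (2,2)=O (3,0)=O -> step gives (1,2)='.' but target has 'O' -> reject
Unique solution: (2,1)=dead, (2,2)=dead, (3,0)=dead.
Check: live-neighbor counts of every cell in the completed generation 0:
2432
2533
1222
2231
1131
Applying B3/S23 to generation 0 with these counts gives:
O.OO
O.OO
....
..O.
..O.
which matches the target exactly.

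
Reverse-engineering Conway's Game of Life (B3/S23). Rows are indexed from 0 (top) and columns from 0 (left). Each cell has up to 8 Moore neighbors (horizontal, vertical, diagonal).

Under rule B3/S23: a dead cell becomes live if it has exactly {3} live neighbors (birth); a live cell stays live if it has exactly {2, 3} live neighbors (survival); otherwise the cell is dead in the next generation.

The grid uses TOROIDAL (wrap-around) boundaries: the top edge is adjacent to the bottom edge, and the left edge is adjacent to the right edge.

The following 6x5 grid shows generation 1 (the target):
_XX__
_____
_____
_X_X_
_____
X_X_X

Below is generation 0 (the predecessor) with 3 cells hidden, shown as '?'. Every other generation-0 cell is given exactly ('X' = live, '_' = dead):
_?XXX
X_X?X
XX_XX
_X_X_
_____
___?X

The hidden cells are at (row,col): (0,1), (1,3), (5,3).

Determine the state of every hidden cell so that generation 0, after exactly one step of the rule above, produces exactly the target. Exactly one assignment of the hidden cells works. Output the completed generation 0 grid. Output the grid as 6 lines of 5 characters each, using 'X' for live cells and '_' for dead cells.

Answer: _XXXX
X_X_X
XX_XX
_X_X_
_____
____X

Derivation:
Hidden generation-0 cells (in order): (0,1), (1,3), (5,3).
A hidden cell only influences target cells in its own 3x3 neighborhood. Try each of the 2^3 = 8 assignments, step the completed generation 0 forward once under B3/S23, and compare with the target:
  (0,1)=_ (1,3)=_ (5,3)=_ -> step gives (5,0)='_' but target has 'X' -> reject
  (0,1)=_ (1,3)=_ (5,3)=X -> step gives (4,2)='X' but target has '_' -> reject
  (0,1)=_ (1,3)=X (5,3)=_ -> step gives (5,0)='_' but target has 'X' -> reject
  (0,1)=_ (1,3)=X (5,3)=X -> step gives (0,2)='_' but target has 'X' -> reject
  (0,1)=X (1,3)=_ (5,3)=_ -> step reproduces the target at every cell -> ACCEPT
  (0,1)=X (1,3)=_ (5,3)=X -> step gives (0,2)='_' but target has 'X' -> reject
  (0,1)=X (1,3)=X (5,3)=_ -> step gives (0,2)='_' but target has 'X' -> reject
  (0,1)=X (1,3)=X (5,3)=X -> step gives (0,2)='_' but target has 'X' -> reject
Unique solution: (0,1)=live, (1,3)=dead, (5,3)=dead.
Check: live-neighbor counts of every cell in the completed generation 0:
53354
66576
54545
42424
21222
32342
Applying B3/S23 to generation 0 with these counts gives:
_XX__
_____
_____
_X_X_
_____
X_X_X
which matches the target exactly.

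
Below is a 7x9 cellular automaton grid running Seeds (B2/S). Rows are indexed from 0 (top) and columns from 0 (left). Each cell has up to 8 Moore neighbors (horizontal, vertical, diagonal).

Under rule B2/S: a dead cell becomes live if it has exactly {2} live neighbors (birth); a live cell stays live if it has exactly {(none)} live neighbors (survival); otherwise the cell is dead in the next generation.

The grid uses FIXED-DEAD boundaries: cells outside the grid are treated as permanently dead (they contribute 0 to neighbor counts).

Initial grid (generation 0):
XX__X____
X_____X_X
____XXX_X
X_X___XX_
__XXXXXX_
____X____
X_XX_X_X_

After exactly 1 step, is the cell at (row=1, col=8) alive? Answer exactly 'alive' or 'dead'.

Answer: dead

Derivation:
Simulating step by step:
Generation 0 (given above): 26 live cells
Generation 1: 9 live cells
_____X_X_
___X_____
X__X_____
_________
________X
________X
_X____X__

Cell (1,8) at generation 1: 0 -> dead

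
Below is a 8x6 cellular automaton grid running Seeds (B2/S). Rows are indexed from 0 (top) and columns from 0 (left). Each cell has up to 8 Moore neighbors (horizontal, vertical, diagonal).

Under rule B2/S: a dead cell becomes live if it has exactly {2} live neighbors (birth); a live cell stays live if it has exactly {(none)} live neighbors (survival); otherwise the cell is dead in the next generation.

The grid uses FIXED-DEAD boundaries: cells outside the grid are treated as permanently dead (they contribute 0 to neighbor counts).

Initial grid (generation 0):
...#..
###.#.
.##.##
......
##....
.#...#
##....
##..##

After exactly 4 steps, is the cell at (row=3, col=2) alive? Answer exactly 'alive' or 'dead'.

Answer: alive

Derivation:
Simulating step by step:
Generation 0 (given above): 19 live cells
Generation 1: 7 live cells
#...#.
......
......
...###
..#...
......
......
..#...
Generation 2: 4 live cells
......
......
...#.#
..#...
.....#
......
......
......
Generation 3: 5 live cells
......
....#.
..#.#.
...#.#
......
......
......
......
Generation 4: 3 live cells
......
.....#
......
..#...
....#.
......
......
......

Cell (3,2) at generation 4: 1 -> alive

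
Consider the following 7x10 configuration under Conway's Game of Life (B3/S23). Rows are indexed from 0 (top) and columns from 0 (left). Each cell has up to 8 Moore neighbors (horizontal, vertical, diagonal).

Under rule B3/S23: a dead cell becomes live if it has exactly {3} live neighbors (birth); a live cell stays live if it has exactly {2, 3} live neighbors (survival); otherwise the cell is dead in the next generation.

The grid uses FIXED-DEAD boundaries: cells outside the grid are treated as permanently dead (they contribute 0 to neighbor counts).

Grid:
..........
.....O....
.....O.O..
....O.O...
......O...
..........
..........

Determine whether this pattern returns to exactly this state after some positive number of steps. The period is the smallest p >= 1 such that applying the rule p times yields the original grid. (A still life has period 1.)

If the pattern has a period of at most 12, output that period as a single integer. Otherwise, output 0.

Answer: 2

Derivation:
Simulating and comparing each generation to the original:
Gen 0 (original, given above): 6 live cells
Gen 1: 6 live cells, differs from original
Gen 2: 6 live cells, MATCHES original -> period = 2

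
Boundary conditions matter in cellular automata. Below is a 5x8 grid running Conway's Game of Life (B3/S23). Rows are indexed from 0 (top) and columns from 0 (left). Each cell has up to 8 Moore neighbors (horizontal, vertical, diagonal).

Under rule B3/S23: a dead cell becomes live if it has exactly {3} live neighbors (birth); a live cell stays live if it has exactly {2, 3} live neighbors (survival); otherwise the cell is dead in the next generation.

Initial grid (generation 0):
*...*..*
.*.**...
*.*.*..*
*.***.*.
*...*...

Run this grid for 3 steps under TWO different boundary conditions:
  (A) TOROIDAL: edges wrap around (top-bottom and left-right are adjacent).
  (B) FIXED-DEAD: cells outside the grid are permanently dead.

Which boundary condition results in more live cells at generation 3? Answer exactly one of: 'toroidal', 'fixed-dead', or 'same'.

Under TOROIDAL boundary, generation 3:
..*...*.
*.*.....
*.*..***
**.*.*.*
...*...*
Population = 16

Under FIXED-DEAD boundary, generation 3:
*....*..
*.....*.
*.*...*.
*.....*.
..**.*..
Population = 12

Comparison: toroidal=16, fixed-dead=12 -> toroidal

Answer: toroidal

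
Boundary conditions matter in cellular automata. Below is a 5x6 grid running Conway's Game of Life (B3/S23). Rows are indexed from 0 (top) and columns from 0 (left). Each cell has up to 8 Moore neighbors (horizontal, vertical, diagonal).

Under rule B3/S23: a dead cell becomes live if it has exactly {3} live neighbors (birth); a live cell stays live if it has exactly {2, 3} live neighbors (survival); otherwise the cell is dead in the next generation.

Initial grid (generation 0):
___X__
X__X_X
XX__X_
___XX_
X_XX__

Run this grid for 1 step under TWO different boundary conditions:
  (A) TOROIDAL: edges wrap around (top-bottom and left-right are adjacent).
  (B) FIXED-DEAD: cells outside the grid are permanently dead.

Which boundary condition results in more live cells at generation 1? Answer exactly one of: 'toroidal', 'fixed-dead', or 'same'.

Under TOROIDAL boundary, generation 1:
XX_X_X
XXXX_X
XXX___
X___X_
__X___
Population = 15

Under FIXED-DEAD boundary, generation 1:
____X_
XXXX__
XXX__X
X___X_
__XXX_
Population = 14

Comparison: toroidal=15, fixed-dead=14 -> toroidal

Answer: toroidal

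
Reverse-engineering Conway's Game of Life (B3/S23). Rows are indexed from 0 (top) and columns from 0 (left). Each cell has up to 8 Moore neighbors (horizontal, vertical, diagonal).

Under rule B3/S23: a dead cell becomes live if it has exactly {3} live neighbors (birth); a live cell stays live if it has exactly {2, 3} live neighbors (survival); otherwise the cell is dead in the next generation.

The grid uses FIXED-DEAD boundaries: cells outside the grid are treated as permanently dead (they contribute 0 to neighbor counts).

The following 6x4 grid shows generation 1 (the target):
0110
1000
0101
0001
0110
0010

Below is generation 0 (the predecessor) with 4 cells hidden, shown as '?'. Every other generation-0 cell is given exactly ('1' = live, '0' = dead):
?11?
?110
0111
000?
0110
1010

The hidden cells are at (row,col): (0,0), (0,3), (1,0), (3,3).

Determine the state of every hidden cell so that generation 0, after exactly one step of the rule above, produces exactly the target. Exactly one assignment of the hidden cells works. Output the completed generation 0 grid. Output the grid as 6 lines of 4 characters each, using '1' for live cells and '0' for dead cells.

Answer: 0110
0110
0111
0000
0110
1010

Derivation:
Hidden generation-0 cells (in order): (0,0), (0,3), (1,0), (3,3).
A hidden cell only influences target cells in its own 3x3 neighborhood. Try each of the 2^4 = 16 assignments, step the completed generation 0 forward once under B3/S23, and compare with the target:
  (0,0)=0 (0,3)=0 (1,0)=0 (3,3)=0 -> step reproduces the target at every cell -> ACCEPT
  (0,0)=0 (0,3)=0 (1,0)=0 (3,3)=1 -> step gives (4,3)='1' but target has '0' -> reject
  (0,0)=0 (0,3)=0 (1,0)=1 (3,3)=0 -> step gives (0,0)='1' but target has '0' -> reject
  (0,0)=0 (0,3)=0 (1,0)=1 (3,3)=1 -> step gives (0,0)='1' but target has '0' -> reject
  (0,0)=0 (0,3)=1 (1,0)=0 (3,3)=0 -> step gives (0,2)='0' but target has '1' -> reject
  (0,0)=0 (0,3)=1 (1,0)=0 (3,3)=1 -> step gives (0,2)='0' but target has '1' -> reject
  (0,0)=0 (0,3)=1 (1,0)=1 (3,3)=0 -> step gives (0,0)='1' but target has '0' -> reject
  (0,0)=0 (0,3)=1 (1,0)=1 (3,3)=1 -> step gives (0,0)='1' but target has '0' -> reject
  (0,0)=1 (0,3)=0 (1,0)=0 (3,3)=0 -> step gives (0,0)='1' but target has '0' -> reject
  (0,0)=1 (0,3)=0 (1,0)=0 (3,3)=1 -> step gives (0,0)='1' but target has '0' -> reject
  (0,0)=1 (0,3)=0 (1,0)=1 (3,3)=0 -> step gives (0,0)='1' but target has '0' -> reject
  (0,0)=1 (0,3)=0 (1,0)=1 (3,3)=1 -> step gives (0,0)='1' but target has '0' -> reject
  (0,0)=1 (0,3)=1 (1,0)=0 (3,3)=0 -> step gives (0,0)='1' but target has '0' -> reject
  (0,0)=1 (0,3)=1 (1,0)=0 (3,3)=1 -> step gives (0,0)='1' but target has '0' -> reject
  (0,0)=1 (0,3)=1 (1,0)=1 (3,3)=0 -> step gives (0,0)='1' but target has '0' -> reject
  (0,0)=1 (0,3)=1 (1,0)=1 (3,3)=1 -> step gives (0,0)='1' but target has '0' -> reject
Unique solution: (0,0)=dead, (0,3)=dead, (1,0)=dead, (3,3)=dead.
Check: live-neighbor counts of every cell in the completed generation 0:
2332
3564
2342
2453
2322
1422
Applying B3/S23 to generation 0 with these counts gives:
0110
1000
0101
0001
0110
0010
which matches the target exactly.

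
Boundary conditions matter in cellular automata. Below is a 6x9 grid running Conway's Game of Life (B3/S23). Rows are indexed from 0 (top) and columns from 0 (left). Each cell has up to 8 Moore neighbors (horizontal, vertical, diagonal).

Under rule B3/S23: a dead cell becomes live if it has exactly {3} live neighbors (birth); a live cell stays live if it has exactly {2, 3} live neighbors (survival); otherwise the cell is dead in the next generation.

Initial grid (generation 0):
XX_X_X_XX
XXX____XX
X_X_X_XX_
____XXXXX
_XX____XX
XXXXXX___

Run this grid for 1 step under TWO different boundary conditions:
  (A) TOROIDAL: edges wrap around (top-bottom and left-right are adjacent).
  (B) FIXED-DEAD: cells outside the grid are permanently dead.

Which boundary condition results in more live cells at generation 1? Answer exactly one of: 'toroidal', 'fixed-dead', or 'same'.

Answer: fixed-dead

Derivation:
Under TOROIDAL boundary, generation 1:
_____X_X_
____XX___
__X_X____
__X_X____
_________
_____X___
Population = 9

Under FIXED-DEAD boundary, generation 1:
X_____XXX
____XX___
X_X_X____
__X_X____
X_______X
X__XX____
Population = 16

Comparison: toroidal=9, fixed-dead=16 -> fixed-dead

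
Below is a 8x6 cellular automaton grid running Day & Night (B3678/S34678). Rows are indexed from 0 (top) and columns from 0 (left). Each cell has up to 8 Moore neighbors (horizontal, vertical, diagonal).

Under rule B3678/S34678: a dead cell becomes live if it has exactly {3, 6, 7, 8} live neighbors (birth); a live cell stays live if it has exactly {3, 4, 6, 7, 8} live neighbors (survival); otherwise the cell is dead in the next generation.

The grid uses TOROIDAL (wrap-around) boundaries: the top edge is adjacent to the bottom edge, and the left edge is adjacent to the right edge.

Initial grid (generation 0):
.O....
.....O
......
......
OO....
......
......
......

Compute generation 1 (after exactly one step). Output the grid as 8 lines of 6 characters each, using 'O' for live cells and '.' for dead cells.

Simulating step by step:
Generation 0 (given above): 4 live cells
Generation 1: 0 live cells
(generation 1 grid is the final answer)

Answer: ......
......
......
......
......
......
......
......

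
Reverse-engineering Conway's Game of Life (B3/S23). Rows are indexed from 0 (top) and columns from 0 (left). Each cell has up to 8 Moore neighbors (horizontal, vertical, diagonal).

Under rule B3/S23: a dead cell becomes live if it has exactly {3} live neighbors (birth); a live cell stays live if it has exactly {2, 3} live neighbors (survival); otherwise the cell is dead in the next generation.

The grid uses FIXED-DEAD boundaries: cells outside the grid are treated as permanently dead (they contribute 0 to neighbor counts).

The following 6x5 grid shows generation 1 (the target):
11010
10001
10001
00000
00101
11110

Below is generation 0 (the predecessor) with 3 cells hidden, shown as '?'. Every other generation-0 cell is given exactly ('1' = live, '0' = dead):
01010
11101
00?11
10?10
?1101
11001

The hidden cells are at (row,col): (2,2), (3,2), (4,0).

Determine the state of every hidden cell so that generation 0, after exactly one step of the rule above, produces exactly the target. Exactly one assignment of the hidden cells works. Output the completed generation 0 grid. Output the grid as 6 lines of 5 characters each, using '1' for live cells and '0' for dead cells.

Hidden generation-0 cells (in order): (2,2), (3,2), (4,0).
A hidden cell only influences target cells in its own 3x3 neighborhood. Try each of the 2^3 = 8 assignments, step the completed generation 0 forward once under B3/S23, and compare with the target:
  (2,2)=0 (3,2)=0 (4,0)=0 -> step gives (1,1)='1' but target has '0' -> reject
  (2,2)=0 (3,2)=0 (4,0)=1 -> step gives (1,1)='1' but target has '0' -> reject
  (2,2)=0 (3,2)=1 (4,0)=0 -> step gives (1,1)='1' but target has '0' -> reject
  (2,2)=0 (3,2)=1 (4,0)=1 -> step gives (1,1)='1' but target has '0' -> reject
  (2,2)=1 (3,2)=0 (4,0)=0 -> step reproduces the target at every cell -> ACCEPT
  (2,2)=1 (3,2)=0 (4,0)=1 -> step gives (3,0)='1' but target has '0' -> reject
  (2,2)=1 (3,2)=1 (4,0)=0 -> step gives (4,2)='0' but target has '1' -> reject
  (2,2)=1 (3,2)=1 (4,0)=1 -> step gives (3,0)='1' but target has '0' -> reject
Unique solution: (2,2)=live, (3,2)=dead, (4,0)=dead.
Check: live-neighbor counts of every cell in the completed generation 0:
33422
24563
35453
14554
44342
23331
Applying B3/S23 to generation 0 with these counts gives:
11010
10001
10001
00000
00101
11110
which matches the target exactly.

Answer: 01010
11101
00111
10010
01101
11001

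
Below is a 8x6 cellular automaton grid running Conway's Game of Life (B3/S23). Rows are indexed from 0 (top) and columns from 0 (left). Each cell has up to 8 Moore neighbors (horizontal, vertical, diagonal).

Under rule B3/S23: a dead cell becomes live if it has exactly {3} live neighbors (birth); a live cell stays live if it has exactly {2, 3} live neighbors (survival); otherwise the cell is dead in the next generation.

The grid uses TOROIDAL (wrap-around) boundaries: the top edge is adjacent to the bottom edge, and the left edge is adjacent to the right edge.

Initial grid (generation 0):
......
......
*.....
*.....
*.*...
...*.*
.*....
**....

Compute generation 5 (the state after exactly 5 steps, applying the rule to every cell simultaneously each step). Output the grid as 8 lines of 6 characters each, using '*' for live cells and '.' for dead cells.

Answer: ......
......
......
......
......
**....
......
***...

Derivation:
Simulating step by step:
Generation 0 (given above): 9 live cells
Generation 1: 12 live cells
......
......
......
*....*
**...*
***...
.**...
**....
Generation 2: 7 live cells
......
......
......
.*...*
..*...
.....*
......
***...
Generation 3: 5 live cells
.*....
......
......
......
*.....
......
**....
.*....
Generation 4: 6 live cells
......
......
......
......
......
**....
**....
.**...
Generation 5: 5 live cells
(generation 5 grid is the final answer)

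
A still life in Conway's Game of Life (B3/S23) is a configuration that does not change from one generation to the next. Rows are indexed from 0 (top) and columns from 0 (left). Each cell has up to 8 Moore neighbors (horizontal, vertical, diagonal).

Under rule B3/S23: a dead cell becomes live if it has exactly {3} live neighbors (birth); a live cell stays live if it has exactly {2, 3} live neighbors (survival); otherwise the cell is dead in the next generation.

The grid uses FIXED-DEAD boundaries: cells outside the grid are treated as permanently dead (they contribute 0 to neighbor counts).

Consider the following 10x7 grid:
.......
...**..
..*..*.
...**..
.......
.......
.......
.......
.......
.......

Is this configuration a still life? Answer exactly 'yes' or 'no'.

Answer: yes

Derivation:
Compute generation 1 and compare to generation 0 (given above):
Generation 1:
.......
...**..
..*..*.
...**..
.......
.......
.......
.......
.......
.......
The grids are IDENTICAL -> still life.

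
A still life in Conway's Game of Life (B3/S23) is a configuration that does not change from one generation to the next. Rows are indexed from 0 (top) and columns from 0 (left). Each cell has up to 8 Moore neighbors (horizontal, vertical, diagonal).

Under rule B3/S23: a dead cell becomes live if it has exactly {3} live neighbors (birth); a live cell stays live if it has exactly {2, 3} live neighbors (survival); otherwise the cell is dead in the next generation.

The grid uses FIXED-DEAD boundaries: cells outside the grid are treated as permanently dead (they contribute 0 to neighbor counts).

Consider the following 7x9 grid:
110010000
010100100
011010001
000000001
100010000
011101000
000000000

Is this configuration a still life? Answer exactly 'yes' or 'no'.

Compute generation 1 and compare to generation 0 (given above):
Generation 1:
111000000
000111000
011100010
010100000
011110000
011110000
001000000
Cell (0,2) differs: gen0=0 vs gen1=1 -> NOT a still life.

Answer: no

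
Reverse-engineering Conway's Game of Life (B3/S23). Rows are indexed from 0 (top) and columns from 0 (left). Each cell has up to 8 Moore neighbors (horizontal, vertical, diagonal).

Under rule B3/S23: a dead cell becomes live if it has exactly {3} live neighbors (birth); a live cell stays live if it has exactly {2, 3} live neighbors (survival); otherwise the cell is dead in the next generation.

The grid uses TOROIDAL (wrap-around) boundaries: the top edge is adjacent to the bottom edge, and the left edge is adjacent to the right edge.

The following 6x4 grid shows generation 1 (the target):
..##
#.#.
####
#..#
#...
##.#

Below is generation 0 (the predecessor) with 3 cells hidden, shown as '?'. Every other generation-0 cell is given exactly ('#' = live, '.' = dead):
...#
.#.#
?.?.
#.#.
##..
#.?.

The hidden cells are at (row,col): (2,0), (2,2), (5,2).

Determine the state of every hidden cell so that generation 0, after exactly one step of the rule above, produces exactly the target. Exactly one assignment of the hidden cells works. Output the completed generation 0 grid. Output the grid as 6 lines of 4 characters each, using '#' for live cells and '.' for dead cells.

Hidden generation-0 cells (in order): (2,0), (2,2), (5,2).
A hidden cell only influences target cells in its own 3x3 neighborhood. Try each of the 2^3 = 8 assignments, step the completed generation 0 forward once under B3/S23, and compare with the target:
  (2,0)=. (2,2)=. (5,2)=. -> step reproduces the target at every cell -> ACCEPT
  (2,0)=. (2,2)=. (5,2)=# -> step gives (0,1)='#' but target has '.' -> reject
  (2,0)=. (2,2)=# (5,2)=. -> step gives (1,2)='.' but target has '#' -> reject
  (2,0)=. (2,2)=# (5,2)=# -> step gives (0,1)='#' but target has '.' -> reject
  (2,0)=# (2,2)=. (5,2)=. -> step gives (1,0)='.' but target has '#' -> reject
  (2,0)=# (2,2)=. (5,2)=# -> step gives (0,1)='#' but target has '.' -> reject
  (2,0)=# (2,2)=# (5,2)=. -> step gives (1,0)='.' but target has '#' -> reject
  (2,0)=# (2,2)=# (5,2)=# -> step gives (0,1)='#' but target has '.' -> reject
Unique solution: (2,0)=dead, (2,2)=dead, (5,2)=dead.
Check: live-neighbor counts of every cell in the completed generation 0:
4232
3031
3333
2413
3424
3323
Applying B3/S23 to generation 0 with these counts gives:
..##
#.#.
####
#..#
#...
##.#
which matches the target exactly.

Answer: ...#
.#.#
....
#.#.
##..
#...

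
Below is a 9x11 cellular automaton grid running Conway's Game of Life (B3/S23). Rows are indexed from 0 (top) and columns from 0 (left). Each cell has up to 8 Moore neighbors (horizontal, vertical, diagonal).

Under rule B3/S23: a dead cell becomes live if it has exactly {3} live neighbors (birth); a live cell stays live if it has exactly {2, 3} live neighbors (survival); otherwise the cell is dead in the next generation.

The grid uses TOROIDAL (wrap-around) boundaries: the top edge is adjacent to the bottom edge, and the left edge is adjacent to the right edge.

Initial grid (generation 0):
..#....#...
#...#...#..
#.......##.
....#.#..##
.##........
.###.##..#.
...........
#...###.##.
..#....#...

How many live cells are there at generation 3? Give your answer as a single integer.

Answer: 32

Derivation:
Simulating step by step:
Generation 0 (given above): 28 live cells
Generation 1: 41 live cells
.#.#...##..
.#.....####
#....#.##..
##......###
##..#.#..##
.#.#.......
.###...####
.....####..
.#.#.#.#...
Generation 2: 22 live cells
.#..#......
.##.......#
......#....
.....##....
........#..
...##..#...
##.##....#.
##.#.#.....
.....#.....
Generation 3: 32 live cells
###........
###........
.....##....
.....###...
....####...
..###...#..
##...#....#
##.#.#....#
###..#.....
Population at generation 3: 32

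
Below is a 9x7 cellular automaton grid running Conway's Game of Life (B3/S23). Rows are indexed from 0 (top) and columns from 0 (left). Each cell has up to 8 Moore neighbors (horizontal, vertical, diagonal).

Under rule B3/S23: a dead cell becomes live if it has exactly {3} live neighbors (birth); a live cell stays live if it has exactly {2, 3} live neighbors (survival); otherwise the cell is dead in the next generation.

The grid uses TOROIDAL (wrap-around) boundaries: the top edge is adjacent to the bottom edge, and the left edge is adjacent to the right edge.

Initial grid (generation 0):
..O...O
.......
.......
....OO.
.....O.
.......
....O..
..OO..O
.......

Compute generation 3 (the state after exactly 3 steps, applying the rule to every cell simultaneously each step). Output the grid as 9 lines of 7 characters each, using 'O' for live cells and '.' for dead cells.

Simulating step by step:
Generation 0 (given above): 9 live cells
Generation 1: 8 live cells
.......
.......
.......
....OO.
....OO.
.......
...O...
...O...
..OO...
Generation 2: 9 live cells
.......
.......
.......
....OO.
....OO.
....O..
.......
...OO..
..OO...
Generation 3: 13 live cells
(generation 3 grid is the final answer)

Answer: .......
.......
.......
....OO.
...O...
....OO.
...OO..
..OOO..
..OOO..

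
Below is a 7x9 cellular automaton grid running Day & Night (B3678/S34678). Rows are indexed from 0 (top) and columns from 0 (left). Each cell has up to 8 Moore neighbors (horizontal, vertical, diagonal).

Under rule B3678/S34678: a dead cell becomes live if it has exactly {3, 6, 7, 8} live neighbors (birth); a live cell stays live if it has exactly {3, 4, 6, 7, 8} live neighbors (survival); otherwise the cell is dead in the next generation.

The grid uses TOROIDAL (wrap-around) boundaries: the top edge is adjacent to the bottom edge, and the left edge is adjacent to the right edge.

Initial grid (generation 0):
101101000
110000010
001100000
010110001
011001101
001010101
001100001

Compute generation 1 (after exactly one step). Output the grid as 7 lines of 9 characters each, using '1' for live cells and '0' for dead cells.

Simulating step by step:
Generation 0 (given above): 25 live cells
Generation 1: 25 live cells
(generation 1 grid is the final answer)

Answer: 101110000
010010001
001110001
011111010
011001000
001000000
101001010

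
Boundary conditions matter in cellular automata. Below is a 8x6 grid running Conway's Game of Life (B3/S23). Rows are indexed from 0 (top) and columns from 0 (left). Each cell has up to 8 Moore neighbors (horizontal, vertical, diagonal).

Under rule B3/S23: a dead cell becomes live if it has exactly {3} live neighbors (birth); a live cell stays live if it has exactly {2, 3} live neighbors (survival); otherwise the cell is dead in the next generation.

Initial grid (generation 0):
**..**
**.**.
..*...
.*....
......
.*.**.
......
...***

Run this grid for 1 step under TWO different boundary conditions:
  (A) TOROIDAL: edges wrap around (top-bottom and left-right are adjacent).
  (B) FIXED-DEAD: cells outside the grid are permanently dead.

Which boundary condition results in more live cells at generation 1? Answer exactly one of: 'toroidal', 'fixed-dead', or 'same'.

Under TOROIDAL boundary, generation 1:
.*....
...**.
*.**..
......
..*...
......
..*..*
...*..
Population = 10

Under FIXED-DEAD boundary, generation 1:
******
*..***
*.**..
......
..*...
......
..*..*
....*.
Population = 17

Comparison: toroidal=10, fixed-dead=17 -> fixed-dead

Answer: fixed-dead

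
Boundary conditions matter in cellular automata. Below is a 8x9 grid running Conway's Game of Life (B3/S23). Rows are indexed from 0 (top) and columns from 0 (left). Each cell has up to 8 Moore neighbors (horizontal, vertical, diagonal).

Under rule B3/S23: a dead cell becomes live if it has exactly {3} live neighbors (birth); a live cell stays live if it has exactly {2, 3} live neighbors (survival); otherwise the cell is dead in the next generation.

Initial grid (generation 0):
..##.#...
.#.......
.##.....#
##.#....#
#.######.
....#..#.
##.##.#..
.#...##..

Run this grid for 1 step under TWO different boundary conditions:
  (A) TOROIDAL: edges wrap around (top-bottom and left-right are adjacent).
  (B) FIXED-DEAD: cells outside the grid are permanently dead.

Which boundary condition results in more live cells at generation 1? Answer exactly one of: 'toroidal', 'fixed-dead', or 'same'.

Under TOROIDAL boundary, generation 1:
.##.###..
##.#.....
........#
.....##..
#.#..###.
#......#.
#####.##.
##....#..
Population = 28

Under FIXED-DEAD boundary, generation 1:
..#......
.#.#.....
.........
#....##.#
#.#..####
#......#.
#####.##.
###.###..
Population = 28

Comparison: toroidal=28, fixed-dead=28 -> same

Answer: same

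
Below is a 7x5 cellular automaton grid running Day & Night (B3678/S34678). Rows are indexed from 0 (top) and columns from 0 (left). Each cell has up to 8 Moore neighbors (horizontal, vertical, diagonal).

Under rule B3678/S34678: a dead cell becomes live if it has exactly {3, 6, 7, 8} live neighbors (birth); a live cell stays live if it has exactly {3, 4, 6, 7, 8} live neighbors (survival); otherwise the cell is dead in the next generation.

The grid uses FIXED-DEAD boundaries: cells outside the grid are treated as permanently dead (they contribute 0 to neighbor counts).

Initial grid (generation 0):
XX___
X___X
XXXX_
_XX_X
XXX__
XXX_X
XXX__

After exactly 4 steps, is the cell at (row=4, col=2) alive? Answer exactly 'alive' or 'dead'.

Answer: alive

Derivation:
Simulating step by step:
Generation 0 (given above): 21 live cells
Generation 1: 15 live cells
_____
XX_X_
X_XXX
_XX__
XX___
_X___
X_XX_
Generation 2: 11 live cells
_____
_X_XX
XX_X_
__X__
XX___
_X___
_X___
Generation 3: 9 live cells
_____
X____
_X_XX
__X__
_XX__
_XX__
_____
Generation 4: 7 live cells
_____
_____
__X__
__X__
_XXX_
_XX__
_____

Cell (4,2) at generation 4: 1 -> alive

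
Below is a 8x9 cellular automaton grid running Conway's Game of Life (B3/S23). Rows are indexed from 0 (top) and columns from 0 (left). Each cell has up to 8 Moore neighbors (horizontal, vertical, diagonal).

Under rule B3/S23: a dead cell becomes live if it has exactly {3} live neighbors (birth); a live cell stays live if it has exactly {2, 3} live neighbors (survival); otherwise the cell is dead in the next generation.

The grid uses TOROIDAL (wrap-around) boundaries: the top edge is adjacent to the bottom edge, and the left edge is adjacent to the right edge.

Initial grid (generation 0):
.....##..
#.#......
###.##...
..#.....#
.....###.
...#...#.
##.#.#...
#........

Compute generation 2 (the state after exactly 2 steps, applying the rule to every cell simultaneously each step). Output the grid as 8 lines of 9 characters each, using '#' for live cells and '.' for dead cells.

Simulating step by step:
Generation 0 (given above): 21 live cells
Generation 1: 32 live cells
.#.......
#.###.#..
#.#.....#
#.###..##
......###
..#..#.##
###.#...#
##..###..
Generation 2: 22 live cells
(generation 2 grid is the final answer)

Answer: ......#..
#.##....#
.....#...
..##..#..
.##.##...
..##.#...
..#.#....
...###..#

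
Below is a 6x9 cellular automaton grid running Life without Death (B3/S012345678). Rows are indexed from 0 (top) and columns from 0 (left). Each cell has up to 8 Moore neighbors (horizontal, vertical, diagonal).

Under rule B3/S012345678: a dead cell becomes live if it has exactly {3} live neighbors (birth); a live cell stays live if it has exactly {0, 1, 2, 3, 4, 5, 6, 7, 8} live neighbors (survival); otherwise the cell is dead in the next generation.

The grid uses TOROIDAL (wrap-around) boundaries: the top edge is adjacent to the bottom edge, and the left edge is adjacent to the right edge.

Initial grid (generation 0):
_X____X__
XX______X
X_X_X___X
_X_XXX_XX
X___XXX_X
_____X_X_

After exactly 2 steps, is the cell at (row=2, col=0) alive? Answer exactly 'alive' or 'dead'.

Answer: alive

Derivation:
Simulating step by step:
Generation 0 (given above): 22 live cells
Generation 1: 32 live cells
_X____XXX
XXX____XX
X_X_XX__X
_XXXXX_XX
X__XXXX_X
X___XX_XX
Generation 2: 38 live cells
_XX__XXXX
XXXX_X_XX
X_X_XX__X
_XXXXX_XX
X__XXXX_X
XX_XXX_XX

Cell (2,0) at generation 2: 1 -> alive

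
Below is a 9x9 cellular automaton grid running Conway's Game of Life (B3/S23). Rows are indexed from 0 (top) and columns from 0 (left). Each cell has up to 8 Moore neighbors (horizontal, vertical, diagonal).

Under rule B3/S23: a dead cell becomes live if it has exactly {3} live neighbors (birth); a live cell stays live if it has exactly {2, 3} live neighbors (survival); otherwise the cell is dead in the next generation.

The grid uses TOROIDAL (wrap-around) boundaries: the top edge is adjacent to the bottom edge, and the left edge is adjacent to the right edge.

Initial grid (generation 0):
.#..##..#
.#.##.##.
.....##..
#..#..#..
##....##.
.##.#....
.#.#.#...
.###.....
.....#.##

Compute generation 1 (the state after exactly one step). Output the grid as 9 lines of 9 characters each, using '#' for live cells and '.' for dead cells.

Simulating step by step:
Generation 0 (given above): 30 live cells
Generation 1: 33 live cells
(generation 1 grid is the final answer)

Answer: ..##....#
#.##...#.
..##.....
##......#
#..#.####
...####..
#........
##.#..#..
.#.#.####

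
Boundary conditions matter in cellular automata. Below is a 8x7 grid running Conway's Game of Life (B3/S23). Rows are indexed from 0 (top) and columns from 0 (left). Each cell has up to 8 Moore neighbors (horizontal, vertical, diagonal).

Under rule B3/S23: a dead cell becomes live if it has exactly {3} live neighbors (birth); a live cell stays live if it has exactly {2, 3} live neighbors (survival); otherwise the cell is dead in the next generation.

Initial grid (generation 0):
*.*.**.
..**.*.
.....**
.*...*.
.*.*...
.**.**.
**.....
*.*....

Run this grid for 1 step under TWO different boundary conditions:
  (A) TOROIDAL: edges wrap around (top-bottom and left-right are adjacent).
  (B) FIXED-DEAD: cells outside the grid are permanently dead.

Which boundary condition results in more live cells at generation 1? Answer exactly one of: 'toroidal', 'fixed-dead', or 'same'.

Answer: toroidal

Derivation:
Under TOROIDAL boundary, generation 1:
..*.**.
.***...
..*..**
*.*.***
**.*.*.
...**..
*..*..*
*.**...
Population = 26

Under FIXED-DEAD boundary, generation 1:
.**.**.
.***...
..*..**
..*.***
**.*.*.
...**..
*..*...
*......
Population = 23

Comparison: toroidal=26, fixed-dead=23 -> toroidal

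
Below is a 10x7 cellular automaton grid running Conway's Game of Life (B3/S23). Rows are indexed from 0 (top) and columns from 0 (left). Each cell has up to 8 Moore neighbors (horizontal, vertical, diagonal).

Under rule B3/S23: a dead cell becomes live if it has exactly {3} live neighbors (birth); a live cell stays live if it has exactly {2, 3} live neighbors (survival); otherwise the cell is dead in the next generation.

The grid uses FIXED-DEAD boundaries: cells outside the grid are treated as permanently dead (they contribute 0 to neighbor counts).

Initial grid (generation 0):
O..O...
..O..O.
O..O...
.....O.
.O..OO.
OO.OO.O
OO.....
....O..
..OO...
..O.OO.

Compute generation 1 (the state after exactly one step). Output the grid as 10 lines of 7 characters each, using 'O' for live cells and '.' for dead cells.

Simulating step by step:
Generation 0 (given above): 23 live cells
Generation 1: 26 live cells
(generation 1 grid is the final answer)

Answer: .......
.OOOO..
....O..
.....O.
OOOO..O
...OO..
OOOOOO.
.OOO...
..O..O.
..O.O..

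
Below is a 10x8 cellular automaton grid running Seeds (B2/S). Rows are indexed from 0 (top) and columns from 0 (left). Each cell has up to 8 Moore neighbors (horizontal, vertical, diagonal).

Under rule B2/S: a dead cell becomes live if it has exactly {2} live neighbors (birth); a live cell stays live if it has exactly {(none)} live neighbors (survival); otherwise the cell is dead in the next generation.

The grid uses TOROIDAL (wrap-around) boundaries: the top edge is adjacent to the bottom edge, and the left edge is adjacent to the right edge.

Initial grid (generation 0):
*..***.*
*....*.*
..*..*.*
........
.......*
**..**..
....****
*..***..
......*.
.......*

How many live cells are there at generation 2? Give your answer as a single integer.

Answer: 21

Derivation:
Simulating step by step:
Generation 0 (given above): 26 live cells
Generation 1: 15 live cells
.*......
..*.....
.*..*...
*......*
.*..***.
...*....
..*.....
........
*..*....
...*....
Generation 2: 21 live cells
...*....
*..*....
..**...*
..**....
..**....
.*....*.
...*....
.***....
..*.*...
**..*...
Population at generation 2: 21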